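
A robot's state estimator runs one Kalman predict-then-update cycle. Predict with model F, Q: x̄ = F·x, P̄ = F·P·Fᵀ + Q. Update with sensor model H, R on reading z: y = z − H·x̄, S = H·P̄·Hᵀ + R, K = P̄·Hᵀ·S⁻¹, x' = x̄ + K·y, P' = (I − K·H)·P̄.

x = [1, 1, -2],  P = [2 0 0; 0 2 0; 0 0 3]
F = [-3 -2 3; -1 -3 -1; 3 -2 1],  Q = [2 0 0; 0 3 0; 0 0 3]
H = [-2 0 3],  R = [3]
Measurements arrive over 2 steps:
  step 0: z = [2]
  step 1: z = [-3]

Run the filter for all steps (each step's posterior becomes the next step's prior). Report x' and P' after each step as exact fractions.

step 0: x' = [-3832/523, -893/523, -2189/523], P' = [15996/523 3690/523 10551/523; 3690/523 13517/523 2451/523; 10551/523 2451/523 7132/523]
step 1: x' = [61146/15091, 83607/30182, 50793/30182], P' = [79377789/648913 230485335/1297826 105711633/1297826; 230485335/1297826 714451549/2595652 306918017/2595652; 105711633/1297826 306918017/2595652 141646313/2595652]

step 0: x̄ = F·x = [-11, -2, -1]
step 0: P̄ = F·P·Fᵀ + Q = [55 9 -1; 9 26 3; -1 3 32]
step 0: y = z − H·x̄ = [-17]
step 0: S = H·P̄·Hᵀ + R = [523]
step 0: K = P̄·Hᵀ·S⁻¹ = [-113/523; -9/523; 98/523]
step 0: x' = x̄ + K·y = [-3832/523, -893/523, -2189/523]
step 0: P' = (I − K·H)·P̄ = [15996/523 3690/523 10551/523; 3690/523 13517/523 2451/523; 10551/523 2451/523 7132/523]
step 1: x̄ = F·x = [6715/523, 8700/523, -11899/523]
step 1: P̄ = F·P·Fᵀ + Q = [88216/523 131127/523 -24802/523; 131127/523 204298/523 -44503/523; -24802/523 -44503/523 215955/523]
step 1: y = z − H·x̄ = [47558/523]
step 1: S = H·P̄·Hᵀ + R = [2595652/523]
step 1: K = P̄·Hᵀ·S⁻¹ = [-125419/1297826; -395763/2595652; 697469/2595652]
step 1: x' = x̄ + K·y = [61146/15091, 83607/30182, 50793/30182]
step 1: P' = (I − K·H)·P̄ = [79377789/648913 230485335/1297826 105711633/1297826; 230485335/1297826 714451549/2595652 306918017/2595652; 105711633/1297826 306918017/2595652 141646313/2595652]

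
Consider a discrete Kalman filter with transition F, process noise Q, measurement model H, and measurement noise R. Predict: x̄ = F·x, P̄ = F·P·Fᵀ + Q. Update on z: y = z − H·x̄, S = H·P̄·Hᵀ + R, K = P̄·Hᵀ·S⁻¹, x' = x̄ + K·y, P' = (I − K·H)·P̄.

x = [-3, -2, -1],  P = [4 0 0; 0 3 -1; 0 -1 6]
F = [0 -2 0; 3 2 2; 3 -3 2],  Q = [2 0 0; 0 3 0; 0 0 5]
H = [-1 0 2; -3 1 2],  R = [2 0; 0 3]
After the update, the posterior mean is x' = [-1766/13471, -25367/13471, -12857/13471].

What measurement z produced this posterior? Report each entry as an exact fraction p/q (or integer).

z = [-2, -3]

x̄ = F·x = [4, -15, -5]
P̄ = F·P·Fᵀ + Q = [14 -8 22; -8 67 44; 22 44 104]
S = H·P̄·Hᵀ + R = [344 378; 378 572]
K = P̄·Hᵀ·S⁻¹ = [4857/13471 -3351/13471; -6375/26942 6322/13471; 9021/13471 -1581/13471]
x' − x̄ = [-55650/13471, 176698/13471, 54498/13471] = K·y
y = (KᵀK)⁻¹·Kᵀ·(x' − x̄) = [12, 34]
z = y + H·x̄ = [12, 34] + [-14, -37] = [-2, -3]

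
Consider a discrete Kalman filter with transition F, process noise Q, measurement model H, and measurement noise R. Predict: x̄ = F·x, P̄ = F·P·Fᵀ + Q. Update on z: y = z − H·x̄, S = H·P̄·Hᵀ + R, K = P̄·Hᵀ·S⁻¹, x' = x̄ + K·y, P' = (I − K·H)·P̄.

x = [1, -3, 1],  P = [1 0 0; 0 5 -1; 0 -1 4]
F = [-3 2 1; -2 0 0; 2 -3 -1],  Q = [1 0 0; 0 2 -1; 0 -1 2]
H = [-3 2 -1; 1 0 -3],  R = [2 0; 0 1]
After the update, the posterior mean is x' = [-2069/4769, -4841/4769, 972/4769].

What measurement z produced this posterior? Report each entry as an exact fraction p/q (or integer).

z = [-1, -1]

x̄ = F·x = [-8, -2, 10]
P̄ = F·P·Fᵀ + Q = [30 6 -35; 6 6 -5; -35 -5 49]
S = H·P̄·Hᵀ + R = [83 -181; -181 682]
K = P̄·Hᵀ·S⁻¹ = [-4891/23845 3422/23845; 3119/23845 1562/23845; -314/4769 -1356/4769]
x' − x̄ = [36083/4769, 4697/4769, -46718/4769] = K·y
y = (KᵀK)⁻¹·Kᵀ·(x' − x̄) = [-11, 37]
z = y + H·x̄ = [-11, 37] + [10, -38] = [-1, -1]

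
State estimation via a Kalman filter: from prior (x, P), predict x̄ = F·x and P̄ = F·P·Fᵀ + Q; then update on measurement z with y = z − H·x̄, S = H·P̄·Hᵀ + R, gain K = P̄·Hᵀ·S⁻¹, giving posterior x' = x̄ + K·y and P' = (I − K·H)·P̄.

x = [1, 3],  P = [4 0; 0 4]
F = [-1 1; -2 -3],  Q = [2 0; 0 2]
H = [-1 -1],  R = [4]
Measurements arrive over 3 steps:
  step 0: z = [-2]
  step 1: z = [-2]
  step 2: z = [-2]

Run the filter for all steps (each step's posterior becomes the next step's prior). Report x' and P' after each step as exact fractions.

step 0: x̄ = F·x = [2, -11]
step 0: P̄ = F·P·Fᵀ + Q = [10 -4; -4 54]
step 0: y = z − H·x̄ = [-11]
step 0: S = H·P̄·Hᵀ + R = [60]
step 0: K = P̄·Hᵀ·S⁻¹ = [-1/10; -5/6]
step 0: x' = x̄ + K·y = [31/10, -11/6]
step 0: P' = (I − K·H)·P̄ = [47/5 -9; -9 37/3]
step 1: x̄ = F·x = [-74/15, -7/10]
step 1: P̄ = F·P·Fᵀ + Q = [626/15 -136/5; -136/5 213/5]
step 1: y = z − H·x̄ = [-229/30]
step 1: S = H·P̄·Hᵀ + R = [509/15]
step 1: K = P̄·Hᵀ·S⁻¹ = [-218/509; -231/509]
step 1: x' = x̄ + K·y = [-847/509, 1407/509]
step 1: P' = (I − K·H)·P̄ = [18074/509 -17202/509; -17202/509 18126/509]
step 2: x̄ = F·x = [2254/509, -2527/509]
step 2: P̄ = F·P·Fᵀ + Q = [71622/509 -35432/509; -35432/509 30024/509]
step 2: y = z − H·x̄ = [-1291/509]
step 2: S = H·P̄·Hᵀ + R = [32818/509]
step 2: K = P̄·Hᵀ·S⁻¹ = [-18095/16409; 2704/16409]
step 2: x' = x̄ + K·y = [118559/16409, -88323/16409]
step 2: P' = (I − K·H)·P̄ = [1022372/16409 -949992/16409; -949992/16409 939176/16409]

step 0: x' = [31/10, -11/6], P' = [47/5 -9; -9 37/3]
step 1: x' = [-847/509, 1407/509], P' = [18074/509 -17202/509; -17202/509 18126/509]
step 2: x' = [118559/16409, -88323/16409], P' = [1022372/16409 -949992/16409; -949992/16409 939176/16409]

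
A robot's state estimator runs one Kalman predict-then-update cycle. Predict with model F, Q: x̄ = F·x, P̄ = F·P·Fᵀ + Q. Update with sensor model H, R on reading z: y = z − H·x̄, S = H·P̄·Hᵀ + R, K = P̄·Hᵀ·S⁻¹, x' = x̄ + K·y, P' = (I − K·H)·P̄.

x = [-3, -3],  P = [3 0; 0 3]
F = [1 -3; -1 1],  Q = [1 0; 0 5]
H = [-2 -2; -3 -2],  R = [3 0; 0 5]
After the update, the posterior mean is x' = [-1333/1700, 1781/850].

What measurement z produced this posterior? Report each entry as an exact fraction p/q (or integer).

x̄ = F·x = [6, 0]
P̄ = F·P·Fᵀ + Q = [31 -12; -12 11]
S = H·P̄·Hᵀ + R = [75 110; 110 184]
K = P̄·Hᵀ·S⁻¹ = [299/850 -199/340; -293/425 83/170]
x' − x̄ = [-11533/1700, 1781/850] = K·y
y = (KᵀK)⁻¹·Kᵀ·(x' − x̄) = [9, 17]
z = y + H·x̄ = [9, 17] + [-12, -18] = [-3, -1]

z = [-3, -1]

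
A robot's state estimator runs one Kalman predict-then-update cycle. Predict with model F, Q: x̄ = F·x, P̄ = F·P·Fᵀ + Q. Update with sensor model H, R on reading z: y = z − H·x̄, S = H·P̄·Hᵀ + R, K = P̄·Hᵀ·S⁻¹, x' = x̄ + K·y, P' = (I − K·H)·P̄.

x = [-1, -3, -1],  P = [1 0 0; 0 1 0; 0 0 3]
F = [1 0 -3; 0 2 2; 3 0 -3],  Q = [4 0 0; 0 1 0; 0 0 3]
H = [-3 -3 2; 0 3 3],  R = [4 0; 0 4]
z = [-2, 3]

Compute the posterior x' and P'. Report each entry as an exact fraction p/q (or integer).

x' = [116840/23743, -56840/23743, 75075/23743]
P' = [562784/23743 -337248/23743 342984/23743; -337248/23743 207404/23743 -206748/23743; 342984/23743 -206748/23743 216408/23743]

x̄ = F·x = [2, -8, 0]
P̄ = F·P·Fᵀ + Q = [32 -18 30; -18 17 -18; 30 -18 39]
y = z − H·x̄ = [-20, 27]
S = H·P̄·Hᵀ + R = [133 27; 27 184]
K = P̄·Hᵀ·S⁻¹ = [2340/23743 4302/23743; -5991/23743 492/23743; 6027/23743 7245/23743]
x' = x̄ + K·y = [116840/23743, -56840/23743, 75075/23743]
P' = (I − K·H)·P̄ = [562784/23743 -337248/23743 342984/23743; -337248/23743 207404/23743 -206748/23743; 342984/23743 -206748/23743 216408/23743]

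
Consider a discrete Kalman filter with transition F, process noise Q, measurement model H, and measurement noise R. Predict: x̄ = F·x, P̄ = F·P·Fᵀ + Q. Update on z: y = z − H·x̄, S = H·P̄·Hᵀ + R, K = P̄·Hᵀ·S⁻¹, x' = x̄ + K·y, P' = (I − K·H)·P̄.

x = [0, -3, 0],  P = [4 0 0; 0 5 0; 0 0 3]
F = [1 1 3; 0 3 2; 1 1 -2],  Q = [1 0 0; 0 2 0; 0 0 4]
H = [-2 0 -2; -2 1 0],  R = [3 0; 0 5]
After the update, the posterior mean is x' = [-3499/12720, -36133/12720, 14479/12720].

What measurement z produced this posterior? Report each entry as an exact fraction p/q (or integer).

z = [-2, -2]

x̄ = F·x = [-3, -9, -3]
P̄ = F·P·Fᵀ + Q = [37 33 -9; 33 59 3; -9 3 25]
S = H·P̄·Hᵀ + R = [179 40; 40 80]
K = P̄·Hᵀ·S⁻¹ = [-71/318 -5099/12720; -137/318 1627/12720; -85/318 5039/12720]
x' − x̄ = [34661/12720, 78347/12720, 52639/12720] = K·y
y = (KᵀK)⁻¹·Kᵀ·(x' − x̄) = [-14, 1]
z = y + H·x̄ = [-14, 1] + [12, -3] = [-2, -2]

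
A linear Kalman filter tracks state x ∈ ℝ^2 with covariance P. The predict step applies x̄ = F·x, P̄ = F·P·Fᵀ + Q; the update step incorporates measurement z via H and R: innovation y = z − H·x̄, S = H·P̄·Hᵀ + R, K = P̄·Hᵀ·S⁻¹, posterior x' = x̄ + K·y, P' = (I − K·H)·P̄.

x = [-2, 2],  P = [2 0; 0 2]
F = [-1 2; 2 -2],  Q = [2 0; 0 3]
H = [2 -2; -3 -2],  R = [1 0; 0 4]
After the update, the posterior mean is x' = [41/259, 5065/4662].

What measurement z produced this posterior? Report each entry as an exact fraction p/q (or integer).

x̄ = F·x = [6, -8]
P̄ = F·P·Fᵀ + Q = [12 -12; -12 19]
S = H·P̄·Hᵀ + R = [221 -20; -20 44]
K = P̄·Hᵀ·S⁻¹ = [52/259 -47/259; -692/2331 -841/4662]
x' − x̄ = [-1513/259, 42361/4662] = K·y
y = (KᵀK)⁻¹·Kᵀ·(x' − x̄) = [-30, -1]
z = y + H·x̄ = [-30, -1] + [28, -2] = [-2, -3]

z = [-2, -3]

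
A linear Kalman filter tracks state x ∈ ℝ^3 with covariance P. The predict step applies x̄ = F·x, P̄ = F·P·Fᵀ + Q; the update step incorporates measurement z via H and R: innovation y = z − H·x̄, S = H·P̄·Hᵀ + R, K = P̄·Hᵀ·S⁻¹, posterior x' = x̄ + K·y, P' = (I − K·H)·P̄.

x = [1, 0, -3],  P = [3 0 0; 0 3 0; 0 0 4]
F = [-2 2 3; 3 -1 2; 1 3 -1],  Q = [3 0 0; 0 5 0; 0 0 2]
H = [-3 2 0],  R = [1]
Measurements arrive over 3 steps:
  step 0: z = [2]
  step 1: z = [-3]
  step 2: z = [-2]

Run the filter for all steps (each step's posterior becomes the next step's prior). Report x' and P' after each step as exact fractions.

step 0: x' = [-3767/772, -2433/386, 872/193], P' = [12915/772 9639/386 -756/193; 9639/386 7242/193 -1136/193; -756/193 -1136/193 6884/193]
step 1: x' = [-423393/92144, -774643/92144, -141887/7088], P' = [4912055/184288 7317217/184288 1157053/14176; 7317217/184288 10945551/184288 1737699/14176; 1157053/14176 1737699/14176 7083835/14176]
step 2: x' = [19846348235/4632483998, 50316170193/9264967996, -112584850909/9264967996], P' = [65422236716/2316241999 194807229011/4632483998 345217334027/4632483998; 194807229011/4632483998 582359301333/9264967996 1035747489011/9264967996; 345217334027/4632483998 1035747489011/9264967996 3678865988249/9264967996]

step 0: x̄ = F·x = [-11, -3, 4]
step 0: P̄ = F·P·Fᵀ + Q = [63 0 0; 0 51 -8; 0 -8 36]
step 0: y = z − H·x̄ = [-25]
step 0: S = H·P̄·Hᵀ + R = [772]
step 0: K = P̄·Hᵀ·S⁻¹ = [-189/772; 51/386; -4/193]
step 0: x' = x̄ + K·y = [-3767/772, -2433/386, 872/193]
step 0: P' = (I − K·H)·P̄ = [12915/772 9639/386 -756/193; 9639/386 7242/193 -1136/193; -756/193 -1136/193 6884/193]
step 1: x̄ = F·x = [4133/386, 541/772, -21853/772]
step 1: P̄ = F·P·Fᵀ + Q = [61302/193 82175/386 -29335/386; 82175/386 125427/772 22209/772; -29335/386 22209/772 451687/772]
step 1: y = z − H·x̄ = [5350/193]
step 1: S = H·P̄·Hᵀ + R = [184288/193]
step 1: K = P̄·Hᵀ·S⁻¹ = [-101731/184288; -60549/184288; 4239/14176]
step 1: x' = x̄ + K·y = [-423393/92144, -774643/92144, -141887/7088]
step 1: P' = (I − K·H)·P̄ = [4912055/184288 7317217/184288 1157053/14176; 7317217/184288 10945551/184288 1737699/14176; 1157053/14176 1737699/14176 7083835/14176]
step 2: x̄ = F·x = [-6236093/92144, -2092299/46072, -902791/92144]
step 2: P̄ = F·P·Fᵀ + Q = [924835023/184288 328755983/92144 -16350183/184288; 328755983/92144 117667881/46072 -326771/92144; -16350183/184288 -326771/92144 74159847/184288]
step 2: y = z − H·x̄ = [-10523371/92144]
step 2: S = H·P̄·Hᵀ + R = [2316241999/184288]
step 2: K = P̄·Hᵀ·S⁻¹ = [-1459481137/2316241999; -1031192850/2316241999; 47743465/2316241999]
step 2: x' = x̄ + K·y = [19846348235/4632483998, 50316170193/9264967996, -112584850909/9264967996]
step 2: P' = (I − K·H)·P̄ = [65422236716/2316241999 194807229011/4632483998 345217334027/4632483998; 194807229011/4632483998 582359301333/9264967996 1035747489011/9264967996; 345217334027/4632483998 1035747489011/9264967996 3678865988249/9264967996]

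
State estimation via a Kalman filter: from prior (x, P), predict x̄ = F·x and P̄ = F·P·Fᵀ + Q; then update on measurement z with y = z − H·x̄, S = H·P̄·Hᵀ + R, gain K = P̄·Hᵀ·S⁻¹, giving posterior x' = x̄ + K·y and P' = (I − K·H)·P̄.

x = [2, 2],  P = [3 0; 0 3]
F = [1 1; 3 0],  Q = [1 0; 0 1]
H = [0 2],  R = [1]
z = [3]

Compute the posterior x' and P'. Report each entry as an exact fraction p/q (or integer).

x' = [290/113, 174/113]
P' = [467/113 9/113; 9/113 28/113]

x̄ = F·x = [4, 6]
P̄ = F·P·Fᵀ + Q = [7 9; 9 28]
y = z − H·x̄ = [-9]
S = H·P̄·Hᵀ + R = [113]
K = P̄·Hᵀ·S⁻¹ = [18/113; 56/113]
x' = x̄ + K·y = [290/113, 174/113]
P' = (I − K·H)·P̄ = [467/113 9/113; 9/113 28/113]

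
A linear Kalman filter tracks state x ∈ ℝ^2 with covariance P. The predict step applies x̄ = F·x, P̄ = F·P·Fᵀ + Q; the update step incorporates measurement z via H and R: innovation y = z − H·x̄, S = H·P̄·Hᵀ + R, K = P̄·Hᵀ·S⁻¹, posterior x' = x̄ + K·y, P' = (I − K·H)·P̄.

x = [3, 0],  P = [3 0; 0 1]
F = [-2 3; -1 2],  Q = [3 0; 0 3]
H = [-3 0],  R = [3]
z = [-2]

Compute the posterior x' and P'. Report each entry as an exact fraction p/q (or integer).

x' = [42/73, 21/73]
P' = [24/73 12/73; 12/73 298/73]

x̄ = F·x = [-6, -3]
P̄ = F·P·Fᵀ + Q = [24 12; 12 10]
y = z − H·x̄ = [-20]
S = H·P̄·Hᵀ + R = [219]
K = P̄·Hᵀ·S⁻¹ = [-24/73; -12/73]
x' = x̄ + K·y = [42/73, 21/73]
P' = (I − K·H)·P̄ = [24/73 12/73; 12/73 298/73]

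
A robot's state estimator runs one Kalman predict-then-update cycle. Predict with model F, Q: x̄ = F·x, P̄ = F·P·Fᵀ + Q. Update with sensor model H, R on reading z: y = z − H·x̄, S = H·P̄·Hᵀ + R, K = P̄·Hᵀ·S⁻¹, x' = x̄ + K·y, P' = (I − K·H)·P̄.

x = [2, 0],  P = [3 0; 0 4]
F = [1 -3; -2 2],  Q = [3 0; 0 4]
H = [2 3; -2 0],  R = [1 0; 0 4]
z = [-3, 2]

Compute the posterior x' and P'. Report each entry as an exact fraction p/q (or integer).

x' = [-3874/4135, -1618/4135]
P' = [4038/4135 -2694/4135; -2694/4135 2252/4135]

x̄ = F·x = [2, -4]
P̄ = F·P·Fᵀ + Q = [42 -30; -30 32]
y = z − H·x̄ = [5, 6]
S = H·P̄·Hᵀ + R = [97 12; 12 172]
K = P̄·Hᵀ·S⁻¹ = [-6/4135 -2019/4135; 1368/4135 1347/4135]
x' = x̄ + K·y = [-3874/4135, -1618/4135]
P' = (I − K·H)·P̄ = [4038/4135 -2694/4135; -2694/4135 2252/4135]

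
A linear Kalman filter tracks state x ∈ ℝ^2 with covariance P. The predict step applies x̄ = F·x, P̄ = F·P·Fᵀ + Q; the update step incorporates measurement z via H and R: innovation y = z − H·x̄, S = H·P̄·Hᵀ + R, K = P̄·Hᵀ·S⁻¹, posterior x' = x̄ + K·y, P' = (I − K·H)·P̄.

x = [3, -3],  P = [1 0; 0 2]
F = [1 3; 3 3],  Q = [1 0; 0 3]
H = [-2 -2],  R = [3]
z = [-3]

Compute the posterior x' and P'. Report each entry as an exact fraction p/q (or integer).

x̄ = F·x = [-6, 0]
P̄ = F·P·Fᵀ + Q = [20 21; 21 30]
y = z − H·x̄ = [-15]
S = H·P̄·Hᵀ + R = [371]
K = P̄·Hᵀ·S⁻¹ = [-82/371; -102/371]
x' = x̄ + K·y = [-996/371, 1530/371]
P' = (I − K·H)·P̄ = [696/371 -573/371; -573/371 726/371]

x' = [-996/371, 1530/371]
P' = [696/371 -573/371; -573/371 726/371]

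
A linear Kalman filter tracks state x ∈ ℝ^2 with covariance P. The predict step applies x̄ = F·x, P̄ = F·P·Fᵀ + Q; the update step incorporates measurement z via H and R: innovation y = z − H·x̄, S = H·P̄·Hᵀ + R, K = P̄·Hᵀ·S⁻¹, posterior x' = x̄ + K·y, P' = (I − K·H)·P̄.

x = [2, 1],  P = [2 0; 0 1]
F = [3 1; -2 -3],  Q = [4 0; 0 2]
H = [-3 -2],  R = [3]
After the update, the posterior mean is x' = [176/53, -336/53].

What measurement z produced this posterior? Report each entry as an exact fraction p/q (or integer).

z = [3]

x̄ = F·x = [7, -7]
P̄ = F·P·Fᵀ + Q = [23 -15; -15 19]
S = H·P̄·Hᵀ + R = [106]
K = P̄·Hᵀ·S⁻¹ = [-39/106; 7/106]
x' − x̄ = [-195/53, 35/53] = K·y
y = (KᵀK)⁻¹·Kᵀ·(x' − x̄) = [10]
z = y + H·x̄ = [10] + [-7] = [3]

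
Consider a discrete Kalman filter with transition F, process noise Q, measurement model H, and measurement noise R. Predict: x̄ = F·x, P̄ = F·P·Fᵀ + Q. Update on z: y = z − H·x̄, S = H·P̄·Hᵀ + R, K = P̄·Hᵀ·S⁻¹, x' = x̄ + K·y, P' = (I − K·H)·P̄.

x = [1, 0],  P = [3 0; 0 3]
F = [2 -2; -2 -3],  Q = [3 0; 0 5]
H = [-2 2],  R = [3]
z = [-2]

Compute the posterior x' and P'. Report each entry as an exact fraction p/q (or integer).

x' = [226/239, -22/239]
P' = [4689/239 4626/239; 4626/239 4740/239]

x̄ = F·x = [2, -2]
P̄ = F·P·Fᵀ + Q = [27 6; 6 44]
y = z − H·x̄ = [6]
S = H·P̄·Hᵀ + R = [239]
K = P̄·Hᵀ·S⁻¹ = [-42/239; 76/239]
x' = x̄ + K·y = [226/239, -22/239]
P' = (I − K·H)·P̄ = [4689/239 4626/239; 4626/239 4740/239]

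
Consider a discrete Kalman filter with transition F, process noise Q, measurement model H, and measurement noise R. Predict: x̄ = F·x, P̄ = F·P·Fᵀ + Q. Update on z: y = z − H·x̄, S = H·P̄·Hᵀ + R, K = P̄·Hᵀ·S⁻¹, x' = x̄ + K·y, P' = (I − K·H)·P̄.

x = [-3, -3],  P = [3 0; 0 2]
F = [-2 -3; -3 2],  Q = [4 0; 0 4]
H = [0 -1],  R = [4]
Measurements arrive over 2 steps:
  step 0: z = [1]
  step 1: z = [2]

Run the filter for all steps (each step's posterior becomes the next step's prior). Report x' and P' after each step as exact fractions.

step 0: x' = [621/43, -27/43], P' = [1426/43 24/43; 24/43 156/43]
step 1: x' = [-17649/6757, -17176/6757], P' = [492632/6757 15480/6757; 15480/6757 26684/6757]

step 0: x̄ = F·x = [15, 3]
step 0: P̄ = F·P·Fᵀ + Q = [34 6; 6 39]
step 0: y = z − H·x̄ = [4]
step 0: S = H·P̄·Hᵀ + R = [43]
step 0: K = P̄·Hᵀ·S⁻¹ = [-6/43; -39/43]
step 0: x' = x̄ + K·y = [621/43, -27/43]
step 0: P' = (I − K·H)·P̄ = [1426/43 24/43; 24/43 156/43]
step 1: x̄ = F·x = [-27, -1917/43]
step 1: P̄ = F·P·Fᵀ + Q = [176 180; 180 13342/43]
step 1: y = z − H·x̄ = [-1831/43]
step 1: S = H·P̄·Hᵀ + R = [13514/43]
step 1: K = P̄·Hᵀ·S⁻¹ = [-3870/6757; -6671/6757]
step 1: x' = x̄ + K·y = [-17649/6757, -17176/6757]
step 1: P' = (I − K·H)·P̄ = [492632/6757 15480/6757; 15480/6757 26684/6757]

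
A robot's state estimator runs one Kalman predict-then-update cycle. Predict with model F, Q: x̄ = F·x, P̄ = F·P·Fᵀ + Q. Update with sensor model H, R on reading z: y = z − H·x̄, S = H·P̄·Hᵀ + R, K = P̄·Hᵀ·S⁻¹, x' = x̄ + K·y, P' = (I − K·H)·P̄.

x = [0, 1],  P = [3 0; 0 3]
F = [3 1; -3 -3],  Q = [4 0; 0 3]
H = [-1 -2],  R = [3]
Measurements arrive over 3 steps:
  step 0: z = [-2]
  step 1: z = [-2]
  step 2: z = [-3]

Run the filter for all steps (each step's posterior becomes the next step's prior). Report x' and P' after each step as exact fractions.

step 0: x̄ = F·x = [1, -3]
step 0: P̄ = F·P·Fᵀ + Q = [34 -36; -36 57]
step 0: y = z − H·x̄ = [-7]
step 0: S = H·P̄·Hᵀ + R = [121]
step 0: K = P̄·Hᵀ·S⁻¹ = [38/121; -78/121]
step 0: x' = x̄ + K·y = [-145/121, 183/121]
step 0: P' = (I − K·H)·P̄ = [2670/121 -1392/121; -1392/121 813/121]
step 1: x̄ = F·x = [-252/121, -114/121]
step 1: P̄ = F·P·Fᵀ + Q = [16975/121 -9765/121; -9765/121 6654/121]
step 1: y = z − H·x̄ = [-722/121]
step 1: S = H·P̄·Hᵀ + R = [4894/121]
step 1: K = P̄·Hᵀ·S⁻¹ = [2555/4894; -3543/4894]
step 1: x' = x̄ + K·y = [-12719/2447, 8265/2447]
step 1: P' = (I − K·H)·P̄ = [632625/4894 -320145/4894; -320145/4894 165387/4894]
step 2: x̄ = F·x = [-29892/2447, 13362/2447]
step 2: P̄ = F·P·Fᵀ + Q = [1978859/2447 -1174023/2447; -1174023/2447 717090/2447]
step 2: y = z − H·x̄ = [-10509/2447]
step 2: S = H·P̄·Hᵀ + R = [158468/2447]
step 2: K = P̄·Hᵀ·S⁻¹ = [369187/158468; -260157/158468]
step 2: x' = x̄ + K·y = [-3521337/158468, 1982607/158468]
step 2: P' = (I − K·H)·P̄ = [72450669/158468 -36779115/158468; -36779115/158468 18779793/158468]

step 0: x' = [-145/121, 183/121], P' = [2670/121 -1392/121; -1392/121 813/121]
step 1: x' = [-12719/2447, 8265/2447], P' = [632625/4894 -320145/4894; -320145/4894 165387/4894]
step 2: x' = [-3521337/158468, 1982607/158468], P' = [72450669/158468 -36779115/158468; -36779115/158468 18779793/158468]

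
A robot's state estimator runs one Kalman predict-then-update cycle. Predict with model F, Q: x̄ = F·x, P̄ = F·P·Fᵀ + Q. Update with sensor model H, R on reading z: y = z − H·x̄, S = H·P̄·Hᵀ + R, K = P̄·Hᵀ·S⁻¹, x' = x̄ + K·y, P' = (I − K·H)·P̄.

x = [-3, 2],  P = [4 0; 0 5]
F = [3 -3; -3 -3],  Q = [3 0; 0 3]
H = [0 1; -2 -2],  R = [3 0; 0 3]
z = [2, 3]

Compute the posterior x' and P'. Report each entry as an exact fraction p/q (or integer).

x̄ = F·x = [-15, 3]
P̄ = F·P·Fᵀ + Q = [84 9; 9 84]
y = z − H·x̄ = [-1, -21]
S = H·P̄·Hᵀ + R = [87 -186; -186 747]
K = P̄·Hᵀ·S⁻¹ = [-3097/3377 -1612/3377; 3128/3377 -62/3377]
x' = x̄ + K·y = [-1246/307, 755/307]
P' = (I − K·H)·P̄ = [11709/3377 -9291/3377; -9291/3377 9384/3377]

x' = [-1246/307, 755/307]
P' = [11709/3377 -9291/3377; -9291/3377 9384/3377]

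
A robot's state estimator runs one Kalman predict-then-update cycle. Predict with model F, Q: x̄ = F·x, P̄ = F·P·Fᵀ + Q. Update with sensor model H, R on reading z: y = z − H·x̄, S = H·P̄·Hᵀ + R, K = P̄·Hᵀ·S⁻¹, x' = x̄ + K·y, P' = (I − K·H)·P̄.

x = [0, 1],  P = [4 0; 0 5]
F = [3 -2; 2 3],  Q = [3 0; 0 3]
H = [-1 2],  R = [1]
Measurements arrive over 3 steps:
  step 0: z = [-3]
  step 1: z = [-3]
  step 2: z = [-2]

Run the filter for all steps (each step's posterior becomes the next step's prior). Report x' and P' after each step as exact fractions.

step 0: x' = [101/340, -227/170], P' = [15019/340 3737/170; 3737/170 951/85]
step 1: x' = [272890/42611, 72389/42611], P' = [5538587/383499 947698/127833; 947698/127833 172693/42611]
step 2: x' = [1308252836/156635243, 501708683/156635243], P' = [2068974800/156635243 1061060170/156635243; 1061060170/156635243 582879406/156635243]

step 0: x̄ = F·x = [-2, 3]
step 0: P̄ = F·P·Fᵀ + Q = [59 -6; -6 64]
step 0: y = z − H·x̄ = [-11]
step 0: S = H·P̄·Hᵀ + R = [340]
step 0: K = P̄·Hᵀ·S⁻¹ = [-71/340; 67/170]
step 0: x' = x̄ + K·y = [101/340, -227/170]
step 0: P' = (I − K·H)·P̄ = [15019/340 3737/170; 3737/170 951/85]
step 1: x̄ = F·x = [1211/340, -58/17]
step 1: P̄ = F·P·Fᵀ + Q = [61719/340 5233/17; 5233/17 9251/17]
step 1: y = z − H·x̄ = [2511/340]
step 1: S = H·P̄·Hᵀ + R = [383499/340]
step 1: K = P̄·Hᵀ·S⁻¹ = [147601/383499; 88460/127833]
step 1: x' = x̄ + K·y = [272890/42611, 72389/42611]
step 1: P' = (I − K·H)·P̄ = [5538587/383499 947698/127833; 947698/127833 172693/42611]
step 2: x̄ = F·x = [673892/42611, 762947/42611]
step 2: P̄ = F·P·Fᵀ + Q = [2566400/42611 4235730/42611; 4235730/42611 71410106/383499]
step 2: y = z − H·x̄ = [-937224/42611]
step 2: S = H·P̄·Hᵀ + R = [156635243/383499]
step 2: K = P̄·Hᵀ·S⁻¹ = [53145540/156635243; 104698642/156635243]
step 2: x' = x̄ + K·y = [1308252836/156635243, 501708683/156635243]
step 2: P' = (I − K·H)·P̄ = [2068974800/156635243 1061060170/156635243; 1061060170/156635243 582879406/156635243]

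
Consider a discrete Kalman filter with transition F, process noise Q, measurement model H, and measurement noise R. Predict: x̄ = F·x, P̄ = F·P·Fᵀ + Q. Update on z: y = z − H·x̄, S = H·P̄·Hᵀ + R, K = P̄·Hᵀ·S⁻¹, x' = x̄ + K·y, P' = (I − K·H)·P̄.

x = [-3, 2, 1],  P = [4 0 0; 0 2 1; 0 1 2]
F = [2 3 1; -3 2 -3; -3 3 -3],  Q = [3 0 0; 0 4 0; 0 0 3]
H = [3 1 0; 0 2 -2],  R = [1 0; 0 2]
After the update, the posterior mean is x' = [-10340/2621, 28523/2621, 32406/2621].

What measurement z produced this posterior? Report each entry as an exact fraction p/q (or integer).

z = [-1, -3]

x̄ = F·x = [1, 10, 12]
P̄ = F·P·Fᵀ + Q = [45 -25 -18; -25 54 51; -18 51 57]
S = H·P̄·Hᵀ + R = [310 -36; -36 38]
K = P̄·Hᵀ·S⁻¹ = [919/2621 -95/2621; -291/5242 276/2621; -273/5242 -957/2621]
x' − x̄ = [-12961/2621, 2313/2621, 954/2621] = K·y
y = (KᵀK)⁻¹·Kᵀ·(x' − x̄) = [-14, 1]
z = y + H·x̄ = [-14, 1] + [13, -4] = [-1, -3]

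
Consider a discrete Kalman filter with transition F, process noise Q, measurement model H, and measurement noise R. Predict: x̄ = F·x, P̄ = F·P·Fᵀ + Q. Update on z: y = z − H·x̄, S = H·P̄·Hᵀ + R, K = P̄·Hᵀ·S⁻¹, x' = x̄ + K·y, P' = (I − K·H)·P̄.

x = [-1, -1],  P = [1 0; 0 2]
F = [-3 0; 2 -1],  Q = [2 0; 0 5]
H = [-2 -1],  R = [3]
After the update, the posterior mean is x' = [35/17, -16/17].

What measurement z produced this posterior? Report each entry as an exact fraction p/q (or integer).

z = [-3]

x̄ = F·x = [3, -1]
P̄ = F·P·Fᵀ + Q = [11 -6; -6 11]
S = H·P̄·Hᵀ + R = [34]
K = P̄·Hᵀ·S⁻¹ = [-8/17; 1/34]
x' − x̄ = [-16/17, 1/17] = K·y
y = (KᵀK)⁻¹·Kᵀ·(x' − x̄) = [2]
z = y + H·x̄ = [2] + [-5] = [-3]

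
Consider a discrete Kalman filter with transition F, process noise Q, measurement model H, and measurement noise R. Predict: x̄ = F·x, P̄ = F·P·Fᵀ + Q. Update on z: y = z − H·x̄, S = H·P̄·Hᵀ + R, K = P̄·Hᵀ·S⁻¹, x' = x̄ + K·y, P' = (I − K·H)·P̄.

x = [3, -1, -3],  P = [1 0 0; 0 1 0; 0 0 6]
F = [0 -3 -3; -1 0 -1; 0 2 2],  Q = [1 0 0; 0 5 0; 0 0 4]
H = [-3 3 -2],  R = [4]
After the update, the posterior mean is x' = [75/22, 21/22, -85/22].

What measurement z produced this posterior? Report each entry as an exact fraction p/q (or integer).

x̄ = F·x = [12, 0, -8]
P̄ = F·P·Fᵀ + Q = [64 18 -42; 18 12 -12; -42 -12 32]
S = H·P̄·Hᵀ + R = [132]
K = P̄·Hᵀ·S⁻¹ = [-9/22; 1/22; 13/66]
x' − x̄ = [-189/22, 21/22, 91/22] = K·y
y = (KᵀK)⁻¹·Kᵀ·(x' − x̄) = [21]
z = y + H·x̄ = [21] + [-20] = [1]

z = [1]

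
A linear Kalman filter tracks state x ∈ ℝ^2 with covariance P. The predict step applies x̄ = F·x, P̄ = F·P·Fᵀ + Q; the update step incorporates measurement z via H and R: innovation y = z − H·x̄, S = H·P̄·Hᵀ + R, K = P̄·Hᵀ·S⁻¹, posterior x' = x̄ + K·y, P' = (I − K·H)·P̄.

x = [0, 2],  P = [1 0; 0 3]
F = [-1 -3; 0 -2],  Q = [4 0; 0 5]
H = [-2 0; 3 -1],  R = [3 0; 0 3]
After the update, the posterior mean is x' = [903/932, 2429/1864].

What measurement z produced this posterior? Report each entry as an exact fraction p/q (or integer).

x̄ = F·x = [-6, -4]
P̄ = F·P·Fᵀ + Q = [32 18; 18 17]
S = H·P̄·Hᵀ + R = [131 -156; -156 200]
K = P̄·Hᵀ·S⁻¹ = [-79/233 117/932; -357/466 -769/1864]
x' − x̄ = [6495/932, 9885/1864] = K·y
y = (KᵀK)⁻¹·Kᵀ·(x' − x̄) = [-15, 15]
z = y + H·x̄ = [-15, 15] + [12, -14] = [-3, 1]

z = [-3, 1]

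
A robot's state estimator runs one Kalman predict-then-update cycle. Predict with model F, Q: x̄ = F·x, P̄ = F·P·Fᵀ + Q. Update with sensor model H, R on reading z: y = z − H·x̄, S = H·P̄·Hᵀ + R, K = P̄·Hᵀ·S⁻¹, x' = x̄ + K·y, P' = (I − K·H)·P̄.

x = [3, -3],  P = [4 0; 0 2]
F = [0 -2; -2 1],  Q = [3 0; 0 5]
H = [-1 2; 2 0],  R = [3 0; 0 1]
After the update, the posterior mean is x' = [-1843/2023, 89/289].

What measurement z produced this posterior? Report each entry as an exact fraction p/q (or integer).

z = [2, -2]

x̄ = F·x = [6, -9]
P̄ = F·P·Fᵀ + Q = [11 -4; -4 23]
S = H·P̄·Hᵀ + R = [122 -38; -38 45]
K = P̄·Hᵀ·S⁻¹ = [-19/4046 981/2023; 139/289 66/289]
x' − x̄ = [-13981/2023, 2690/289] = K·y
y = (KᵀK)⁻¹·Kᵀ·(x' − x̄) = [26, -14]
z = y + H·x̄ = [26, -14] + [-24, 12] = [2, -2]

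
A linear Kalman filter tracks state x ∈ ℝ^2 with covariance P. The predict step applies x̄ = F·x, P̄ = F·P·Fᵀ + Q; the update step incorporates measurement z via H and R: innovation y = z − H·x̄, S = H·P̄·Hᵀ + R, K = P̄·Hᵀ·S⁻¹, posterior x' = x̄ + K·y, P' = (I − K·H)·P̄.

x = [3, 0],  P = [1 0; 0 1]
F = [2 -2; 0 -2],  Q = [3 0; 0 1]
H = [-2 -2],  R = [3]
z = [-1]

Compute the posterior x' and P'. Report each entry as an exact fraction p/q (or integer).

x' = [8/3, -2]
P' = [21/11 -16/11; -16/11 19/11]

x̄ = F·x = [6, 0]
P̄ = F·P·Fᵀ + Q = [11 4; 4 5]
y = z − H·x̄ = [11]
S = H·P̄·Hᵀ + R = [99]
K = P̄·Hᵀ·S⁻¹ = [-10/33; -2/11]
x' = x̄ + K·y = [8/3, -2]
P' = (I − K·H)·P̄ = [21/11 -16/11; -16/11 19/11]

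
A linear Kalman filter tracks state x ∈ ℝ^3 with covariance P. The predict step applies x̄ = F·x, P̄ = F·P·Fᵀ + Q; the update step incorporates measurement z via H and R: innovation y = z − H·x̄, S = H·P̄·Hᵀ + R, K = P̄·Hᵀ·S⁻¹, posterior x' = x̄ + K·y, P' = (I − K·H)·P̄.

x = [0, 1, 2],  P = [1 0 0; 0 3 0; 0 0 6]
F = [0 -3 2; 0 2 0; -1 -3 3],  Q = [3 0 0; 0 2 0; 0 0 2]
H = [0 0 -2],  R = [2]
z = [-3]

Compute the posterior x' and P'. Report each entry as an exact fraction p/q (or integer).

x̄ = F·x = [1, 2, 3]
P̄ = F·P·Fᵀ + Q = [54 -18 63; -18 14 -18; 63 -18 84]
y = z − H·x̄ = [3]
S = H·P̄·Hᵀ + R = [338]
K = P̄·Hᵀ·S⁻¹ = [-63/169; 18/169; -84/169]
x' = x̄ + K·y = [-20/169, 392/169, 255/169]
P' = (I − K·H)·P̄ = [1188/169 -774/169 63/169; -774/169 1718/169 -18/169; 63/169 -18/169 84/169]

x' = [-20/169, 392/169, 255/169]
P' = [1188/169 -774/169 63/169; -774/169 1718/169 -18/169; 63/169 -18/169 84/169]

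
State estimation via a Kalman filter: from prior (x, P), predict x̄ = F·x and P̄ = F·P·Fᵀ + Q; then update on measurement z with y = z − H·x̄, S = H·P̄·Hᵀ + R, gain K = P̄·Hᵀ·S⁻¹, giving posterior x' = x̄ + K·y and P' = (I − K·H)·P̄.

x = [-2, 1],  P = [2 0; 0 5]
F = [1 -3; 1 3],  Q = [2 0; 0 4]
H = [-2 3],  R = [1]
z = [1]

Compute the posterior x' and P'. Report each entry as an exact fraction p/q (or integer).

x̄ = F·x = [-5, 1]
P̄ = F·P·Fᵀ + Q = [49 -43; -43 51]
y = z − H·x̄ = [-12]
S = H·P̄·Hᵀ + R = [1172]
K = P̄·Hᵀ·S⁻¹ = [-227/1172; 239/1172]
x' = x̄ + K·y = [-784/293, -424/293]
P' = (I − K·H)·P̄ = [5899/1172 3857/1172; 3857/1172 2651/1172]

x' = [-784/293, -424/293]
P' = [5899/1172 3857/1172; 3857/1172 2651/1172]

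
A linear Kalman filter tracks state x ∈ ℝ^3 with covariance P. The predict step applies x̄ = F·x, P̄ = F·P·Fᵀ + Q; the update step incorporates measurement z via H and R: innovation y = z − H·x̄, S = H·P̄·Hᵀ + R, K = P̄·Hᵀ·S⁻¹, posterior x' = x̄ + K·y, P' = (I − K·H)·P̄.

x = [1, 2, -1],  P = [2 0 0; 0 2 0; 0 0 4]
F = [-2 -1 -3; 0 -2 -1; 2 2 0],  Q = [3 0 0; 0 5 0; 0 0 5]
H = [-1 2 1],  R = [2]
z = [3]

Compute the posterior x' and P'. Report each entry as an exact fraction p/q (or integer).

x' = [-63/34, -46/17, 13/2]
P' = [2491/68 689/34 -19/4; 689/34 264/17 -21/2; -19/4 -21/2 67/4]

x̄ = F·x = [-1, -3, 6]
P̄ = F·P·Fᵀ + Q = [49 16 -12; 16 17 -8; -12 -8 21]
y = z − H·x̄ = [2]
S = H·P̄·Hᵀ + R = [68]
K = P̄·Hᵀ·S⁻¹ = [-29/68; 5/34; 1/4]
x' = x̄ + K·y = [-63/34, -46/17, 13/2]
P' = (I − K·H)·P̄ = [2491/68 689/34 -19/4; 689/34 264/17 -21/2; -19/4 -21/2 67/4]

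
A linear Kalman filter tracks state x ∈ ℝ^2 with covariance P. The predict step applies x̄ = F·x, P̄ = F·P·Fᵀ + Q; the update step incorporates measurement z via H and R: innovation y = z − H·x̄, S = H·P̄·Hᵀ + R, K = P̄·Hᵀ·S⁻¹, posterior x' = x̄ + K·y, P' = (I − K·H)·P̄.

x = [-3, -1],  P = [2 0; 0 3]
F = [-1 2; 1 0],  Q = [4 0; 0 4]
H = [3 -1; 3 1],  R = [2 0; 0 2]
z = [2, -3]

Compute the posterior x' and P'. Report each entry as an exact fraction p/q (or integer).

x' = [-177/1105, -2823/1105]
P' = [122/1105 -2/1105; -2/1105 942/1105]

x̄ = F·x = [1, -3]
P̄ = F·P·Fᵀ + Q = [18 -2; -2 6]
y = z − H·x̄ = [-4, -3]
S = H·P̄·Hᵀ + R = [182 156; 156 158]
K = P̄·Hᵀ·S⁻¹ = [184/1105 14/85; -474/1105 36/85]
x' = x̄ + K·y = [-177/1105, -2823/1105]
P' = (I − K·H)·P̄ = [122/1105 -2/1105; -2/1105 942/1105]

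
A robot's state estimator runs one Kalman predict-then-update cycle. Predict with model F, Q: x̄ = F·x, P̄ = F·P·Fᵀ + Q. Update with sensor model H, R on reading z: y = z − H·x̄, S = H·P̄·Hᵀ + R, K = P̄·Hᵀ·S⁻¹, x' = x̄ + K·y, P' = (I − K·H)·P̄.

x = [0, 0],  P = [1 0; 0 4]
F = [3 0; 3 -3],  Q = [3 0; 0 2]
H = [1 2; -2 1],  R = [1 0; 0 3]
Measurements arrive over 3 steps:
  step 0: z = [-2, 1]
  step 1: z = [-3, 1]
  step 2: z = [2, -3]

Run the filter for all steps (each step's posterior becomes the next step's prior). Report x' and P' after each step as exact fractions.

step 0: x̄ = F·x = [0, 0]
step 0: P̄ = F·P·Fᵀ + Q = [12 9; 9 47]
step 0: y = z − H·x̄ = [-2, 1]
step 0: S = H·P̄·Hᵀ + R = [237 43; 43 62]
step 0: K = P̄·Hᵀ·S⁻¹ = [501/2569 -969/2569; 5139/12845 2444/12845]
step 0: x' = x̄ + K·y = [-1971/2569, -7834/12845]
step 0: P' = (I − K·H)·P̄ = [1263/2569 -381/2569; -381/2569 3522/12845]
step 1: x̄ = F·x = [-5913/2569, -6063/12845]
step 1: P̄ = F·P·Fᵀ + Q = [19074/2569 14796/2569; 14796/2569 148513/12845]
step 1: y = z − H·x̄ = [3156/12845, -5746/1835]
step 1: S = H·P̄·Hᵀ + R = [998187/12845 -16522/1835; -16522/1835 38944/1835]
step 1: K = P̄·Hᵀ·S⁻¹ = [1028220/5035771 -1720635/5035771; 3939399/10071542 3383443/20143084]
step 1: x' = x̄ + K·y = [-5950185/5035771, -9083335/10071542]
step 1: P' = (I − K·H)·P̄ = [2270406/5035771 -621093/5035771; -621093/5035771 5181585/20143084]
step 2: x̄ = F·x = [-17850555/5035771, -650085/774734]
step 2: P̄ = F·P·Fᵀ + Q = [35540967/5035771 2001807/387367; 2001807/387367 16413365/1549468]
step 2: y = z − H·x̄ = [36373202/5035771, -93165741/10071542]
step 2: S = H·P̄·Hᵀ + R = [358044447/5035771 -84931069/10071542; -84931069/10071542 426082613/20143084]
step 2: K = P̄·Hᵀ·S⁻¹ = [5891049993/28862159750 -4930111491/14431079875; 5636256786/14431079875 2422590211/14431079875]
step 2: x' = x̄ + K·y = [31452635877/28862159750, 6191348829/14431079875]
step 2: P' = (I − K·H)·P̄ = [13010477577/28862159750 -1779856896/14431079875; -1779856896/14431079875 3708056841/14431079875]

step 0: x' = [-1971/2569, -7834/12845], P' = [1263/2569 -381/2569; -381/2569 3522/12845]
step 1: x' = [-5950185/5035771, -9083335/10071542], P' = [2270406/5035771 -621093/5035771; -621093/5035771 5181585/20143084]
step 2: x' = [31452635877/28862159750, 6191348829/14431079875], P' = [13010477577/28862159750 -1779856896/14431079875; -1779856896/14431079875 3708056841/14431079875]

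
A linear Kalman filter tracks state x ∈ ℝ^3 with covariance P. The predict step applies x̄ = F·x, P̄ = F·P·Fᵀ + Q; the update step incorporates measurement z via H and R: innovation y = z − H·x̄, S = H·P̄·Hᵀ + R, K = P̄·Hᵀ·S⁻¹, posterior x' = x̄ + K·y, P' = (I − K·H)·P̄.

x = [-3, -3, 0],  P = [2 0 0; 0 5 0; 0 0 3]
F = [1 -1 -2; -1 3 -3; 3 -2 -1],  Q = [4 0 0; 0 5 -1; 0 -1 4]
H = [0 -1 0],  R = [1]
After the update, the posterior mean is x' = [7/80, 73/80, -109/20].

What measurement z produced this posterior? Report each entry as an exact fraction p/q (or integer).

z = [-1]

x̄ = F·x = [0, -6, -3]
P̄ = F·P·Fᵀ + Q = [23 1 22; 1 79 -28; 22 -28 45]
S = H·P̄·Hᵀ + R = [80]
K = P̄·Hᵀ·S⁻¹ = [-1/80; -79/80; 7/20]
x' − x̄ = [7/80, 553/80, -49/20] = K·y
y = (KᵀK)⁻¹·Kᵀ·(x' − x̄) = [-7]
z = y + H·x̄ = [-7] + [6] = [-1]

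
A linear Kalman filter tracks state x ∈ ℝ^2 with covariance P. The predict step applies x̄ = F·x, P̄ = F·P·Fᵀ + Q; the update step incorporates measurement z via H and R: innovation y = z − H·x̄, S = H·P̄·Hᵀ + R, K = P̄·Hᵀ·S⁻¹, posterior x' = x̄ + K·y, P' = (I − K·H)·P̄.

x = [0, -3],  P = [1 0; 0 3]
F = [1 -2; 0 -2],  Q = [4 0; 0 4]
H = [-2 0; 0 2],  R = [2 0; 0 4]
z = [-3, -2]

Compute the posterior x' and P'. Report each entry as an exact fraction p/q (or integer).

x' = [453/307, -170/307]
P' = [145/307 12/307; 12/307 272/307]

x̄ = F·x = [6, 6]
P̄ = F·P·Fᵀ + Q = [17 12; 12 16]
y = z − H·x̄ = [9, -14]
S = H·P̄·Hᵀ + R = [70 -48; -48 68]
K = P̄·Hᵀ·S⁻¹ = [-145/307 6/307; -12/307 136/307]
x' = x̄ + K·y = [453/307, -170/307]
P' = (I − K·H)·P̄ = [145/307 12/307; 12/307 272/307]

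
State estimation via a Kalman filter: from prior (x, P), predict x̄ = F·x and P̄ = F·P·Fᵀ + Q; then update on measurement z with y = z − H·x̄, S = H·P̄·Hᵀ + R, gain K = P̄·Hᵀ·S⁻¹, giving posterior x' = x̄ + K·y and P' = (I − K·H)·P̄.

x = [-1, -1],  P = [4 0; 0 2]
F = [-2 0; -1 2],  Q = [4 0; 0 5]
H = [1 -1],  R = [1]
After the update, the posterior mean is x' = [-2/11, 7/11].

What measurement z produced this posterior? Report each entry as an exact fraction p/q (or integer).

x̄ = F·x = [2, -1]
P̄ = F·P·Fᵀ + Q = [20 8; 8 17]
S = H·P̄·Hᵀ + R = [22]
K = P̄·Hᵀ·S⁻¹ = [6/11; -9/22]
x' − x̄ = [-24/11, 18/11] = K·y
y = (KᵀK)⁻¹·Kᵀ·(x' − x̄) = [-4]
z = y + H·x̄ = [-4] + [3] = [-1]

z = [-1]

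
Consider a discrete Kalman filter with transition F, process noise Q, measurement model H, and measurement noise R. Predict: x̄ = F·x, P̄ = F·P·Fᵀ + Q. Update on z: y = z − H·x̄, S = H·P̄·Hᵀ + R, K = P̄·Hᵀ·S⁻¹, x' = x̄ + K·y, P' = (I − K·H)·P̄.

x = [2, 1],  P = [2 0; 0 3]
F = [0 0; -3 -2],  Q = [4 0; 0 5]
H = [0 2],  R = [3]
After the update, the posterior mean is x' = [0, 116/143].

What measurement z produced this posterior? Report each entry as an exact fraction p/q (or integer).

z = [2]

x̄ = F·x = [0, -8]
P̄ = F·P·Fᵀ + Q = [4 0; 0 35]
S = H·P̄·Hᵀ + R = [143]
K = P̄·Hᵀ·S⁻¹ = [0; 70/143]
x' − x̄ = [0, 1260/143] = K·y
y = (KᵀK)⁻¹·Kᵀ·(x' − x̄) = [18]
z = y + H·x̄ = [18] + [-16] = [2]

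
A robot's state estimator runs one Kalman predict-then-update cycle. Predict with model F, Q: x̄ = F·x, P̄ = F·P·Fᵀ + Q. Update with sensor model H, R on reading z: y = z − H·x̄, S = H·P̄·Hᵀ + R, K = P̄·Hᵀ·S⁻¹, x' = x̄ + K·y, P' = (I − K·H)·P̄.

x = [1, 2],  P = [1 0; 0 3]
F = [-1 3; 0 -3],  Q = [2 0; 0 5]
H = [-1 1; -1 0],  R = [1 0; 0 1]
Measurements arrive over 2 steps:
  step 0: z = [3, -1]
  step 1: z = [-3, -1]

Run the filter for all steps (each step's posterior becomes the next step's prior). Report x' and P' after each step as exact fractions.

step 0: x̄ = F·x = [5, -6]
step 0: P̄ = F·P·Fᵀ + Q = [30 -27; -27 32]
step 0: y = z − H·x̄ = [14, 4]
step 0: S = H·P̄·Hᵀ + R = [117 57; 57 31]
step 0: K = P̄·Hᵀ·S⁻¹ = [-19/126 -29/42; 145/189 -34/63]
step 0: x' = x̄ + K·y = [8/63, 488/189]
step 0: P' = (I − K·H)·P̄ = [29/42 34/63; 34/63 247/189]
step 1: x̄ = F·x = [160/21, -488/63]
step 1: P̄ = F·P·Fᵀ + Q = [157/14 -71/7; -71/7 352/21]
step 1: y = z − H·x̄ = [779/63, 139/21]
step 1: S = H·P̄·Hᵀ + R = [2069/42 299/14; 299/14 171/14]
step 1: K = P̄·Hᵀ·S⁻¹ = [-299/2038 -4045/6114; 784/1019 -1574/3057]
step 1: x' = x̄ + K·y = [13076/9171, -15046/9171]
step 1: P' = (I − K·H)·P̄ = [4045/6114 1574/3057; 1574/3057 3926/3057]

step 0: x' = [8/63, 488/189], P' = [29/42 34/63; 34/63 247/189]
step 1: x' = [13076/9171, -15046/9171], P' = [4045/6114 1574/3057; 1574/3057 3926/3057]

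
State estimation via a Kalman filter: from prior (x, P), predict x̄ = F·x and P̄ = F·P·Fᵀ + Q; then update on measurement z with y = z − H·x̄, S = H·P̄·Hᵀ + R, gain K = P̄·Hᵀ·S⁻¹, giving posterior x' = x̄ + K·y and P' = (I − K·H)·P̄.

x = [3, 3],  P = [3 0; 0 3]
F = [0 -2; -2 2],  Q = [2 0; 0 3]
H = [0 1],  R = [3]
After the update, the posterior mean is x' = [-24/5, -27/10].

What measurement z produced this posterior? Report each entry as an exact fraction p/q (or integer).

x̄ = F·x = [-6, 0]
P̄ = F·P·Fᵀ + Q = [14 -12; -12 27]
S = H·P̄·Hᵀ + R = [30]
K = P̄·Hᵀ·S⁻¹ = [-2/5; 9/10]
x' − x̄ = [6/5, -27/10] = K·y
y = (KᵀK)⁻¹·Kᵀ·(x' − x̄) = [-3]
z = y + H·x̄ = [-3] + [0] = [-3]

z = [-3]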